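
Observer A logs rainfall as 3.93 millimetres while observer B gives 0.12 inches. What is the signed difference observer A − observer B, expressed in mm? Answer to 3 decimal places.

0.882 mm

observer B: 0.12 in = 3.04800 mm.
Difference: 3.93000 − 3.04800 = 0.882 mm.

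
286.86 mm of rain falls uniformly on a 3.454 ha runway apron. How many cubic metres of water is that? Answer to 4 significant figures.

Area: 3.454 ha = 34540 m².
1 mm over 1 m² is 1 L, so volume = 286.86 × 34540 = 9908144.4 L = 9908 m³.

9908 cubic metres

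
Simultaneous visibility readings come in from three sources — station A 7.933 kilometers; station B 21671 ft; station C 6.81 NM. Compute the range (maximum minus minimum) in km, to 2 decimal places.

station B: 21671 ft = 6.6053 km.
station C: 6.81 nmi = 12.6121 km.
Spread: 12.6121 − 6.6053 = 6.01 km.

6.01 km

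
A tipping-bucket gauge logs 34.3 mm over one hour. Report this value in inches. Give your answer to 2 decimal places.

1 mm = 0.0393701 in, so 34.3 × 0.0393701 = 1.35 in.

1.35 in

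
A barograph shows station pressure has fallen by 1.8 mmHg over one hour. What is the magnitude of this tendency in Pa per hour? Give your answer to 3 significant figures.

240 Pa per hour

1.8 mmHg / 1 h × 133.322 Pa/mmHg = 240 Pa/h.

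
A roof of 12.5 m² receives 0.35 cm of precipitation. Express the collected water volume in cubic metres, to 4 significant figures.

0.04375 cubic metres

Depth: 0.35 cm × 10 = 3.5 mm.
1 mm over 1 m² is 1 L, so volume = 3.5 × 12.5 = 43.75 L = 0.04375 m³.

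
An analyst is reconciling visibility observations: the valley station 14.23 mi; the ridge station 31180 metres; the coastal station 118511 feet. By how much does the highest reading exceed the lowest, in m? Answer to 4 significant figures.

the valley station: 14.23 SM = 22900.97 m.
the coastal station: 118511 ft = 36122.15 m.
Spread: 36122.15 − 22900.97 = 13220 m.

13220 m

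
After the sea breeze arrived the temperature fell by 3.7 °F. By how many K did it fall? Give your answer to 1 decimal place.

For a temperature change the 32° offset cancels: ΔK = 3.7 × 0.5556 = 2.1 K.

2.1 K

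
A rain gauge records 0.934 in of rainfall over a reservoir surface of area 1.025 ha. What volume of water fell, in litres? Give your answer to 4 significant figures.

243200 litres

Depth: 0.934 in × 25.4 = 23.7236 mm.
Area: 1.025 ha = 10250 m².
1 mm over 1 m² is 1 L, so volume = 23.7236 × 10250 = 243166.9 L ≈ 243200 L.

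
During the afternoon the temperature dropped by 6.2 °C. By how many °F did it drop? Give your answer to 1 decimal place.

A change of 1 °C equals a change of 1.8 °F: Δ°F = 6.2 × 1.8 = 11.2 °F.

11.2 °F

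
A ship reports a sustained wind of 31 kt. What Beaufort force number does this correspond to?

Beaufort force 7

31 kt lies in the Beaufort 7 band (near gale, 28–33 kt).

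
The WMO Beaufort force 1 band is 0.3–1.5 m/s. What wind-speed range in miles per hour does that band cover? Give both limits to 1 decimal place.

0.7 to 3.4 mph

0.3–1.5 m/s × 2.237 = 0.7–3.4 mph.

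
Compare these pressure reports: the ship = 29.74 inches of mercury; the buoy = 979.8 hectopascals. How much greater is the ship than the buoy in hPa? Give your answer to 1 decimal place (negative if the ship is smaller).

the ship: 29.74 inHg = 1007.112 hPa.
Difference: 1007.112 − 979.800 = 27.3 hPa.

27.3 hPa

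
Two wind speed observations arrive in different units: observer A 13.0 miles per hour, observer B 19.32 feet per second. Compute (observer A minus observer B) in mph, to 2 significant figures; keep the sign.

-0.17 mph

observer B: 19.32 ft/s = 13.1727 mph.
Difference: 13.0000 − 13.1727 = -0.17 mph.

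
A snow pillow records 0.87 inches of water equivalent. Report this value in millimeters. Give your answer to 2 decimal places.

22.10 mm

1 in = 25.4 mm, so 0.87 × 25.4 = 22.10 mm.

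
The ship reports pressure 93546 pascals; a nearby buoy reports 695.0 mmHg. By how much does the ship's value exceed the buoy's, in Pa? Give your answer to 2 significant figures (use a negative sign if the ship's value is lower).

890 Pa

the buoy: 695.0 mmHg = 92659.06 Pa.
Difference: 93546.00 − 92659.06 = 890 Pa.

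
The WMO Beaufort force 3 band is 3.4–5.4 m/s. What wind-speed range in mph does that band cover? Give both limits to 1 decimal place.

7.6 to 12.1 mph

3.4–5.4 m/s × 2.237 = 7.6–12.1 mph.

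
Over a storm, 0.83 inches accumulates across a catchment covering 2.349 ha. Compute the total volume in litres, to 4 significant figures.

495200 litres

Depth: 0.83 in × 25.4 = 21.082 mm.
Area: 2.349 ha = 23490 m².
1 mm over 1 m² is 1 L, so volume = 21.082 × 23490 = 495216.18 L ≈ 495200 L.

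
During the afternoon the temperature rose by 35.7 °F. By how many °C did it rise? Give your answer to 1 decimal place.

A change of 1 °C equals a change of 1.8 °F: Δ°C = 35.7 × 0.5556 = 19.8 °C.

19.8 °C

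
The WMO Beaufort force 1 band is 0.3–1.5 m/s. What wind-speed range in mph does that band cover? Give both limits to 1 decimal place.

0.7 to 3.4 mph

0.3–1.5 m/s × 2.237 = 0.7–3.4 mph.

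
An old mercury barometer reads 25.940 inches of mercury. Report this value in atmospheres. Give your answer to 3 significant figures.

0.867 atm

1 inHg = 0.0334211 atm, so 25.940 × 0.0334211 = 0.867 atm.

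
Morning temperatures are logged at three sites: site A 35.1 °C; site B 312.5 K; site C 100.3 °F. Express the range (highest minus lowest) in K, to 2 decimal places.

site B: 312.5 K = 39.350 °C.
site C: 100.3 °F = 37.944 °C.
Spread: 39.350 − 35.100 = 4.250 °C.

4.25 K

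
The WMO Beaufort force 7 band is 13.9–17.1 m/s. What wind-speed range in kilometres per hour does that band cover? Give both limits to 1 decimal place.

13.9–17.1 m/s × 3.6 = 50.0–61.6 km/h.

50.0 to 61.6 km/h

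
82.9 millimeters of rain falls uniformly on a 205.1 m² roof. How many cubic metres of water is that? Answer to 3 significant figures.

17.0 cubic metres

1 mm over 1 m² is 1 L, so volume = 82.9 × 205.1 = 17002.79 L = 17.0 m³.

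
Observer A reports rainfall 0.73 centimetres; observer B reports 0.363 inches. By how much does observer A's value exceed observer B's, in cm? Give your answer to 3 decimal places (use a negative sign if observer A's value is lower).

-0.192 cm

observer B: 0.363 in = 0.92202 cm.
Difference: 0.73000 − 0.92202 = -0.192 cm.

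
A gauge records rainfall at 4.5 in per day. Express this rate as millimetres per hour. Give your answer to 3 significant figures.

4.76 mm/hour

4.5 in/day × 25.4 mm/in × 0.0416667 day/hour = 4.76 mm/hour.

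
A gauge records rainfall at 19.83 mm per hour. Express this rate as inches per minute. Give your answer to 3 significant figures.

19.83 mm/hour × 0.0393701 in/mm × 0.0166667 hour/minute = 0.0130 in/minute.

0.0130 in/minute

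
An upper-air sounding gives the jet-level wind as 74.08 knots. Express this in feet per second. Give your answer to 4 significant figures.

125.0 ft/s

1 kt = 1.68781 ft/s, so 74.08 × 1.68781 = 125.0 ft/s.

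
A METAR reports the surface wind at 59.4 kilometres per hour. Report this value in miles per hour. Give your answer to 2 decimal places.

1 km/h = 0.621371 mph, so 59.4 × 0.621371 = 36.91 mph.

36.91 mph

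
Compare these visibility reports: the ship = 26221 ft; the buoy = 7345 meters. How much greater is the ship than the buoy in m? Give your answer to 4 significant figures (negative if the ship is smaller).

647.2 m

the ship: 26221 ft = 7992.161 m.
Difference: 7992.161 − 7345.000 = 647.2 m.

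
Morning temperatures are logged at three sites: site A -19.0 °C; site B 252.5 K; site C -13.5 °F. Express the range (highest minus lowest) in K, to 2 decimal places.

site B: 252.5 K = -20.650 °C.
site C: -13.5 °F = -25.278 °C.
Spread: (-19.000) − (-25.278) = 6.278 °C.

6.28 K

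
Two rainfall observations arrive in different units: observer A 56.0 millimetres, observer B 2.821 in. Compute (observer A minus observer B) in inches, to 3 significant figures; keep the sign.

observer A: 56.0 mm = 2.20472 in.
Difference: 2.20472 − 2.82100 = -0.616 in.

-0.616 in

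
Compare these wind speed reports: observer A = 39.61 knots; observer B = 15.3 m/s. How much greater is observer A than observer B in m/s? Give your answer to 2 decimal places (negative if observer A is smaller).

observer A: 39.61 kt = 20.3771 m/s.
Difference: 20.3771 − 15.3000 = 5.08 m/s.

5.08 m/s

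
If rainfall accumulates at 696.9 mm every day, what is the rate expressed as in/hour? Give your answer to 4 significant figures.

1.143 in/hour

696.9 mm/day × 0.0393701 in/mm × 0.0416667 day/hour = 1.143 in/hour.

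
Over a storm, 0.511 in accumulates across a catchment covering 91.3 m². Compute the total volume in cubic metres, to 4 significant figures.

1.185 cubic metres

Depth: 0.511 in × 25.4 = 12.9794 mm.
1 mm over 1 m² is 1 L, so volume = 12.9794 × 91.3 = 1185.0192 L = 1.185 m³.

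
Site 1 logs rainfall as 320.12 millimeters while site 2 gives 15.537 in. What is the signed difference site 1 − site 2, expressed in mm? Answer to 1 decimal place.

site 2: 15.537 in = 394.640 mm.
Difference: 320.120 − 394.640 = -74.5 mm.

-74.5 mm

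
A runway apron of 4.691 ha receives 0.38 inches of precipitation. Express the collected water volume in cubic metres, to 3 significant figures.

453 cubic metres

Depth: 0.38 in × 25.4 = 9.652 mm.
Area: 4.691 ha = 46910 m².
1 mm over 1 m² is 1 L, so volume = 9.652 × 46910 = 452775.32 L = 453 m³.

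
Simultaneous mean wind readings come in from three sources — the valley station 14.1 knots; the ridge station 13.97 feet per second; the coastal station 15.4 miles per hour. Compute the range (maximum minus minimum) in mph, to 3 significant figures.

the valley station: 14.1 kt = 16.2260 mph.
the ridge station: 13.97 ft/s = 9.5250 mph.
Spread: 16.2260 − 9.5250 = 6.70 mph.

6.70 mph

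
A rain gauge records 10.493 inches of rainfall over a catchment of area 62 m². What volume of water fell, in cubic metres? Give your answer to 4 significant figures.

Depth: 10.493 in × 25.4 = 266.5222 mm.
1 mm over 1 m² is 1 L, so volume = 266.5222 × 62 = 16524.376 L = 16.52 m³.

16.52 cubic metres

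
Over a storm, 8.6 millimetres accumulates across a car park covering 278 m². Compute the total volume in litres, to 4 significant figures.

2391 litres

1 mm over 1 m² is 1 L, so volume = 8.6 × 278 = 2390.8 L ≈ 2391 L.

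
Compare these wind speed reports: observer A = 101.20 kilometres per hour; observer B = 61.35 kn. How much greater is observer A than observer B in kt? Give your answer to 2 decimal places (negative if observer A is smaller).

-6.71 kt

observer A: 101.20 km/h = 54.6436 kt.
Difference: 54.6436 − 61.3500 = -6.71 kt.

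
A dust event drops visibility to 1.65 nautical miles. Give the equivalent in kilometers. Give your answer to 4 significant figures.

1 nmi = 1.852 km, so 1.65 × 1.852 = 3.056 km.

3.056 km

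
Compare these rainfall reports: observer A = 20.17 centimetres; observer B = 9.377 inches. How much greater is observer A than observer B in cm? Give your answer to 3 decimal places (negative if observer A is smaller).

-3.648 cm

observer B: 9.377 in = 23.81758 cm.
Difference: 20.17000 − 23.81758 = -3.648 cm.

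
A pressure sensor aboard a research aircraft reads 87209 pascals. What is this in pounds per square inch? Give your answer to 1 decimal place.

12.6 psi

1 Pa = 0.000145038 psi, so 87209 × 0.000145038 = 12.6 psi.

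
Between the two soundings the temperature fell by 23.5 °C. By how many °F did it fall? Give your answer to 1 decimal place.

42.3 °F

For a temperature change the 32° offset cancels: Δ°F = 23.5 × 1.8 = 42.3 °F.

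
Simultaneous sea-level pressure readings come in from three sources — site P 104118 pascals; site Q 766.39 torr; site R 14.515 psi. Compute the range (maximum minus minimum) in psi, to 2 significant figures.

0.59 psi

site P: 104118 Pa = 15.1010 psi.
site Q: 766.39 mmHg = 14.8195 psi.
Spread: 15.1010 − 14.5150 = 0.59 psi.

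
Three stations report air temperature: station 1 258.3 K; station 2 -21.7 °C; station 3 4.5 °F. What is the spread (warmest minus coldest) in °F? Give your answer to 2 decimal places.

12.33 °F

station 1: 258.3 K = -14.850 °C.
station 3: 4.5 °F = -15.278 °C.
Spread: (-14.850) − (-21.700) = 6.850 °C = 12.33 °F.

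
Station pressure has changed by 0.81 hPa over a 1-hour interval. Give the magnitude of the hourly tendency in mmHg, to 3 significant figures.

0.81 hPa / 1 h × 0.750062 mmHg/hPa = 0.608 mmHg/h.

0.608 mmHg per hour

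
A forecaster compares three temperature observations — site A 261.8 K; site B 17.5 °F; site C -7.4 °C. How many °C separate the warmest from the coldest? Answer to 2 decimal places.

3.95 °C

site A: 261.8 K = -11.350 °C.
site B: 17.5 °F = -8.056 °C.
Spread: (-7.400) − (-11.350) = 3.950 °C.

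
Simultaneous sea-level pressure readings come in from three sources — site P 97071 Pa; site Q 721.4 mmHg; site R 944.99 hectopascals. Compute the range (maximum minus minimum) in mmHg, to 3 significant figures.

site P: 97071 Pa = 728.092 mmHg.
site R: 944.99 hPa = 708.801 mmHg.
Spread: 728.092 − 708.801 = 19.3 mmHg.

19.3 mmHg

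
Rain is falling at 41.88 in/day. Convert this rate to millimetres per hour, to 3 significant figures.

41.88 in/day × 25.4 mm/in × 0.0416667 day/hour = 44.3 mm/hour.

44.3 mm/hour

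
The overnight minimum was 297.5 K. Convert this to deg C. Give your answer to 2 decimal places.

24.35 °C

°C = 297.5 − 273.15 = 24.35 °C.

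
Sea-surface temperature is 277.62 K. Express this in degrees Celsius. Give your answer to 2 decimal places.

4.47 °C

°C = 277.62 − 273.15 = 4.47 °C.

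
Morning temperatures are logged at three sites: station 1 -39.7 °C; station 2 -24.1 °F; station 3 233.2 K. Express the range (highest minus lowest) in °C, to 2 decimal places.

8.78 °C

station 2: -24.1 °F = -31.167 °C.
station 3: 233.2 K = -39.950 °C.
Spread: (-31.167) − (-39.950) = 8.783 °C.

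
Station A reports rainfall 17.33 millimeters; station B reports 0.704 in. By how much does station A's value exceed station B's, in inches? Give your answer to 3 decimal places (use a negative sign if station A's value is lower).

station A: 17.33 mm = 0.68228 in.
Difference: 0.68228 − 0.70400 = -0.022 in.

-0.022 in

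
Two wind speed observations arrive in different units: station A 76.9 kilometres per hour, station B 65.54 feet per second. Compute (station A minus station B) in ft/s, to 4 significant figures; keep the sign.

station A: 76.9 km/h = 70.08239 ft/s.
Difference: 70.08239 − 65.54000 = 4.542 ft/s.

4.542 ft/s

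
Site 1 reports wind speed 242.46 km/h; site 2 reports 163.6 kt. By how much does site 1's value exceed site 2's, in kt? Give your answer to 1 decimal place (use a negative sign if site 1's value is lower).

-32.7 kt

site 1: 242.46 km/h = 130.918 kt.
Difference: 130.918 − 163.600 = -32.7 kt.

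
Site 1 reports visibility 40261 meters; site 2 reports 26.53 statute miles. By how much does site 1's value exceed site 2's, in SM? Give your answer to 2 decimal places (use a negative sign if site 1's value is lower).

site 1: 40261 m = 25.0170 SM.
Difference: 25.0170 − 26.5300 = -1.51 SM.

-1.51 SM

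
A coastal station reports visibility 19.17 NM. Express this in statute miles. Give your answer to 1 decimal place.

22.1 SM

1 nmi = 1.15078 SM, so 19.17 × 1.15078 = 22.1 SM.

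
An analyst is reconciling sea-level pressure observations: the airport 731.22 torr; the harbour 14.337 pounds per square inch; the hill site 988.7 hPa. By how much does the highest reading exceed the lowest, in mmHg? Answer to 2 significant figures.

10 mmHg

the harbour: 14.337 psi = 741.44 mmHg.
the hill site: 988.7 hPa = 741.59 mmHg.
Spread: 741.59 − 731.22 = 10 mmHg.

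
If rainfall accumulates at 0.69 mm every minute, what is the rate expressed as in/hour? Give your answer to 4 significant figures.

1.630 in/hour

0.69 mm/minute × 0.0393701 in/mm × 60 minute/hour = 1.630 in/hour.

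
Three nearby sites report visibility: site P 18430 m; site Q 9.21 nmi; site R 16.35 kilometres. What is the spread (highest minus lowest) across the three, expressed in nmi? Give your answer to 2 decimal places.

1.12 nmi

site P: 18430 m = 9.9514 nmi.
site R: 16.35 km = 8.8283 nmi.
Spread: 9.9514 − 8.8283 = 1.12 nmi.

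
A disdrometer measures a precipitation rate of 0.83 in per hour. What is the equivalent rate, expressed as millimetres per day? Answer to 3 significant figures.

0.83 in/hour × 25.4 mm/in × 24 hour/day = 506 mm/day.

506 mm/day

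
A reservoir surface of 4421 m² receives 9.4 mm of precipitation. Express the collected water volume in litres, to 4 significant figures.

41560 litres

1 mm over 1 m² is 1 L, so volume = 9.4 × 4421 = 41557.4 L ≈ 41560 L.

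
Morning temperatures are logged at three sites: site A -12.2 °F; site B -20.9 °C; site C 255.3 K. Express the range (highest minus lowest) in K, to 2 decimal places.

6.71 K

site A: -12.2 °F = -24.556 °C.
site C: 255.3 K = -17.850 °C.
Spread: (-17.850) − (-24.556) = 6.706 °C.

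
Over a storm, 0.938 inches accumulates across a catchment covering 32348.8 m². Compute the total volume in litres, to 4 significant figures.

Depth: 0.938 in × 25.4 = 23.8252 mm.
1 mm over 1 m² is 1 L, so volume = 23.8252 × 32348.8 = 770716.63 L ≈ 770700 L.

770700 litres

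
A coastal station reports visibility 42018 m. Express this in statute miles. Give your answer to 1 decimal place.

26.1 SM

1 m = 0.000621371 SM, so 42018 × 0.000621371 = 26.1 SM.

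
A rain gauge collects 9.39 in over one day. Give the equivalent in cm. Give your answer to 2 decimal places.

1 in = 2.54 cm, so 9.39 × 2.54 = 23.85 cm.

23.85 cm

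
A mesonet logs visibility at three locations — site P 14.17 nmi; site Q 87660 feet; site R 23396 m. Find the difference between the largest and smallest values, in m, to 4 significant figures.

site P: 14.17 nmi = 26242.84 m.
site Q: 87660 ft = 26718.77 m.
Spread: 26718.77 − 23396.00 = 3323 m.

3323 m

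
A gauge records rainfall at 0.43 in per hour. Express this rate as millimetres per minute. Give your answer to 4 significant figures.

0.43 in/hour × 25.4 mm/in × 0.0166667 hour/minute = 0.1820 mm/minute.

0.1820 mm/minute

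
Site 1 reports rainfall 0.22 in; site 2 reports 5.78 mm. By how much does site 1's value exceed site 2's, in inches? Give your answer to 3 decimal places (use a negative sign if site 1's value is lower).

site 2: 5.78 mm = 0.22756 in.
Difference: 0.22000 − 0.22756 = -0.008 in.

-0.008 in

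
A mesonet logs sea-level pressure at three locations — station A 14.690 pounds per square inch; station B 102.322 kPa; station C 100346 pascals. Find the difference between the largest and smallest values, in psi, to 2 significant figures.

station B: 102.322 kPa = 14.8406 psi.
station C: 100346 Pa = 14.5540 psi.
Spread: 14.8406 − 14.5540 = 0.29 psi.

0.29 psi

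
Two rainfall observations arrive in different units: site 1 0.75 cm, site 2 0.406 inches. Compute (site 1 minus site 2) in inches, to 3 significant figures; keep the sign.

site 1: 0.75 cm = 0.29528 in.
Difference: 0.29528 − 0.40600 = -0.111 in.

-0.111 in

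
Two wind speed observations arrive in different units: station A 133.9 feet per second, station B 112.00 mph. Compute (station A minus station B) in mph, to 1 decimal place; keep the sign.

station A: 133.9 ft/s = 91.295 mph.
Difference: 91.295 − 112.000 = -20.7 mph.

-20.7 mph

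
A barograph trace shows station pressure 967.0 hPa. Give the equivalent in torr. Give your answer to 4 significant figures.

1 hPa = 0.750062 mmHg, so 967.0 × 0.750062 = 725.3 mmHg.

725.3 mmHg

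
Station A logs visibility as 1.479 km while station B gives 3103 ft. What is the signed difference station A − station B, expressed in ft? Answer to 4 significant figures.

station A: 1.479 km = 4852.36 ft.
Difference: 4852.36 − 3103.00 = 1749 ft.

1749 ft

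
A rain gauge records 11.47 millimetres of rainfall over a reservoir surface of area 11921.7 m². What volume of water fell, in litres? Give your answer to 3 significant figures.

137000 litres

1 mm over 1 m² is 1 L, so volume = 11.47 × 11921.7 = 136741.9 L ≈ 137000 L.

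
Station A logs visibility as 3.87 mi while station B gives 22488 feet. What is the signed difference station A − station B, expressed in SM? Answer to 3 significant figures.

-0.389 SM

station B: 22488 ft = 4.25909 SM.
Difference: 3.87000 − 4.25909 = -0.389 SM.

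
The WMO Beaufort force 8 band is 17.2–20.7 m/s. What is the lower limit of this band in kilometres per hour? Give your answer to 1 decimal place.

17.2–20.7 m/s × 3.6 = 61.9–74.5 km/h.

61.9 km/h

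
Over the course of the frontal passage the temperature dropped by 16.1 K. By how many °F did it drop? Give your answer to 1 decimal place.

29.0 °F

Converting a difference, only the 9/5 scale factor applies: Δ°F = 16.1 × 1.8 = 29.0 °F.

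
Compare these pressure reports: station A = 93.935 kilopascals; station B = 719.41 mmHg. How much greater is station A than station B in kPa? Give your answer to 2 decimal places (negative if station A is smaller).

station B: 719.41 mmHg = 95.9135 kPa.
Difference: 93.9350 − 95.9135 = -1.98 kPa.

-1.98 kPa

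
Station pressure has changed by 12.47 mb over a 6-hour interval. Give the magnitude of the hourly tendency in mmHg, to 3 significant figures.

1.56 mmHg per hour

12.47 mb / 6 h × 0.750062 mmHg/mb = 1.56 mmHg/h.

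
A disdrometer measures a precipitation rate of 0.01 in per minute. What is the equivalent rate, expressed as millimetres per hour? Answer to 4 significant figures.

15.24 mm/hour

0.01 in/minute × 25.4 mm/in × 60 minute/hour = 15.24 mm/hour.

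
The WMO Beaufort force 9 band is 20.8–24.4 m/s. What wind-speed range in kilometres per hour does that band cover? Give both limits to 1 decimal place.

20.8–24.4 m/s × 3.6 = 74.9–87.8 km/h.

74.9 to 87.8 km/h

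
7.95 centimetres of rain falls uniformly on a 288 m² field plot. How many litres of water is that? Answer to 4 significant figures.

22900 litres

Depth: 7.95 cm × 10 = 79.5 mm.
1 mm over 1 m² is 1 L, so volume = 79.5 × 288 = 22896 L ≈ 22900 L.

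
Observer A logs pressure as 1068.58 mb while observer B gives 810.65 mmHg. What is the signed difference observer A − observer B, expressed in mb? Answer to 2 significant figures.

observer B: 810.65 mmHg = 1080.78 mb.
Difference: 1068.58 − 1080.78 = -12 mb.

-12 mb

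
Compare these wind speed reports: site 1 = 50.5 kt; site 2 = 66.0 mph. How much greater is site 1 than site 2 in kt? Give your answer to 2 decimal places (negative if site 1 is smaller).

site 2: 66.0 mph = 57.3524 kt.
Difference: 50.5000 − 57.3524 = -6.85 kt.

-6.85 kt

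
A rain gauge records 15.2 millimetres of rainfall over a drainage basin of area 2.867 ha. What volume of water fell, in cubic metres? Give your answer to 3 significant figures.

436 cubic metres

Area: 2.867 ha = 28670 m².
1 mm over 1 m² is 1 L, so volume = 15.2 × 28670 = 435784 L = 436 m³.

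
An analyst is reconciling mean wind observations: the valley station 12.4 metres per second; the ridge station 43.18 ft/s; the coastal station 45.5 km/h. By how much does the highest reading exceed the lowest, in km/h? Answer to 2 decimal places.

2.74 km/h

the valley station: 12.4 m/s = 44.6400 km/h.
the ridge station: 43.18 ft/s = 47.3806 km/h.
Spread: 47.3806 − 44.6400 = 2.74 km/h.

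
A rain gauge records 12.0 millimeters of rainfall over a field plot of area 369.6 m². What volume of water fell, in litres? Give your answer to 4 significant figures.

4435 litres

1 mm over 1 m² is 1 L, so volume = 12 × 369.6 = 4435.2 L ≈ 4435 L.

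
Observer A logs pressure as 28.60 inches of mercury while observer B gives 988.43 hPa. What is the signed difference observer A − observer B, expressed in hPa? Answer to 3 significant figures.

observer A: 28.60 inHg = 968.507 hPa.
Difference: 968.507 − 988.430 = -19.9 hPa.

-19.9 hPa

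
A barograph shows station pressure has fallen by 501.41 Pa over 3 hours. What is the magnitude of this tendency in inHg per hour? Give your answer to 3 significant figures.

0.0494 inHg per hour

501.41 Pa / 3 h × 0.0002953 inHg/Pa = 0.0494 inHg/h.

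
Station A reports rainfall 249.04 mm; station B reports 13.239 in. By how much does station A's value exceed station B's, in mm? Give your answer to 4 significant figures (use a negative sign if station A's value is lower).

-87.23 mm

station B: 13.239 in = 336.2706 mm.
Difference: 249.0400 − 336.2706 = -87.23 mm.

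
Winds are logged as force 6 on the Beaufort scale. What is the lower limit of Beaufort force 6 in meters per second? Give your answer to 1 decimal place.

Beaufort 6 (strong breeze) spans 10.8–13.8 m/s.

10.8 m/s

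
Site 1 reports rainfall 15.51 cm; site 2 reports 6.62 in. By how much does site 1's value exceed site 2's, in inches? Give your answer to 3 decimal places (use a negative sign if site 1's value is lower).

site 1: 15.51 cm = 6.10630 in.
Difference: 6.10630 − 6.62000 = -0.514 in.

-0.514 in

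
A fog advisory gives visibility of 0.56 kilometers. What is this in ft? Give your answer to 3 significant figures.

1 km = 3280.84 ft, so 0.56 × 3280.84 = 1840 ft.

1840 ft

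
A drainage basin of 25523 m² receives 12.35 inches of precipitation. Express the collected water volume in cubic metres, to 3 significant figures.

8010 cubic metres

Depth: 12.35 in × 25.4 = 313.69 mm.
1 mm over 1 m² is 1 L, so volume = 313.69 × 25523 = 8006309.9 L = 8010 m³.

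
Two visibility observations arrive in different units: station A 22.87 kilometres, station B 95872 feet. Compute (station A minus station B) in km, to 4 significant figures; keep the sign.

station B: 95872 ft = 29.22179 km.
Difference: 22.87000 − 29.22179 = -6.352 km.

-6.352 km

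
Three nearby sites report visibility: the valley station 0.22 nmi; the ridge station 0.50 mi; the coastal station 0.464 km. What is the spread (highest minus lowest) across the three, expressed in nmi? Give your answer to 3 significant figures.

0.214 nmi

the ridge station: 0.50 SM = 0.43449 nmi.
the coastal station: 0.464 km = 0.25054 nmi.
Spread: 0.43449 − 0.22000 = 0.214 nmi.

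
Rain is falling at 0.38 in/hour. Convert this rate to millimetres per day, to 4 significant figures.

0.38 in/hour × 25.4 mm/in × 24 hour/day = 231.6 mm/day.

231.6 mm/day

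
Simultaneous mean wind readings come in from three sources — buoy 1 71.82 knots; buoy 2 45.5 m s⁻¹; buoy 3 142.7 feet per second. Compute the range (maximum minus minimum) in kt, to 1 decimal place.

16.6 kt

buoy 2: 45.5 m/s = 88.445 kt.
buoy 3: 142.7 ft/s = 84.547 kt.
Spread: 88.445 − 71.820 = 16.6 kt.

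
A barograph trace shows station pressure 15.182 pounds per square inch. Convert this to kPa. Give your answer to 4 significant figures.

104.7 kPa

1 psi = 6.89476 kPa, so 15.182 × 6.89476 = 104.7 kPa.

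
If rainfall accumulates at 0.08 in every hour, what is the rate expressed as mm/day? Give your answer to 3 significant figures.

48.8 mm/day

0.08 in/hour × 25.4 mm/in × 24 hour/day = 48.8 mm/day.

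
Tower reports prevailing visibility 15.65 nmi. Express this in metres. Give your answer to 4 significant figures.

28980 m

1 nmi = 1852 m, so 15.65 × 1852 = 28980 m.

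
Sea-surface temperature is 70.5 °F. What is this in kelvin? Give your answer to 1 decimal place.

294.5 K

First to °C: 21.39 °C.
Then to K: 294.5 K.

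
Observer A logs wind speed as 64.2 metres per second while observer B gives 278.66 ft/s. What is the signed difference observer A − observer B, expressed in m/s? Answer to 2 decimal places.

-20.74 m/s

observer B: 278.66 ft/s = 84.9356 m/s.
Difference: 64.2000 − 84.9356 = -20.74 m/s.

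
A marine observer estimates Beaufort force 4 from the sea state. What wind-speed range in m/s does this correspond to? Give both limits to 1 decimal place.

5.5 to 7.9 m/s

Beaufort 4 (moderate breeze) spans 5.5–7.9 m/s.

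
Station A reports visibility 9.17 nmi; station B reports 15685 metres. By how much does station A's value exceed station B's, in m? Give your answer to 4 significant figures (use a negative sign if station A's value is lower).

station A: 9.17 nmi = 16982.84 m.
Difference: 16982.84 − 15685.00 = 1298 m.

1298 m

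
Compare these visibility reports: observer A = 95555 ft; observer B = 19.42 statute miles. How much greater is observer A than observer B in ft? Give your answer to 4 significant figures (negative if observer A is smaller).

-6983 ft

observer B: 19.42 SM = 102537.60 ft.
Difference: 95555.00 − 102537.60 = -6983 ft.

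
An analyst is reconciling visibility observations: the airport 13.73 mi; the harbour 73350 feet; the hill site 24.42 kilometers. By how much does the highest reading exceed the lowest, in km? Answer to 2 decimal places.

the airport: 13.73 SM = 22.0963 km.
the harbour: 73350 ft = 22.3571 km.
Spread: 24.4200 − 22.0963 = 2.32 km.

2.32 km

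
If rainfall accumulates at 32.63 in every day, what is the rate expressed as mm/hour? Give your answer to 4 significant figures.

34.53 mm/hour

32.63 in/day × 25.4 mm/in × 0.0416667 day/hour = 34.53 mm/hour.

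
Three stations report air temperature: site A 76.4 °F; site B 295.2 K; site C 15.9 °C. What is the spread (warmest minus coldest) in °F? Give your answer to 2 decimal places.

site A: 76.4 °F = 24.667 °C.
site B: 295.2 K = 22.050 °C.
Spread: 24.667 − 15.900 = 8.767 °C = 15.78 °F.

15.78 °F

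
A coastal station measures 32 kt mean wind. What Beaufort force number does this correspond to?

32 kt lies in the Beaufort 7 band (near gale, 28–33 kt).

Beaufort force 7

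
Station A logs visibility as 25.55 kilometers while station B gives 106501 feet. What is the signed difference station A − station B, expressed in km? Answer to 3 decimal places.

-6.912 km

station B: 106501 ft = 32.461505 km.
Difference: 25.550000 − 32.461505 = -6.912 km.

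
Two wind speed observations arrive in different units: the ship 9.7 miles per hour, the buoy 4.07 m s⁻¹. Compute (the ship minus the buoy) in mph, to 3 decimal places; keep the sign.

the buoy: 4.07 m/s = 9.10433 mph.
Difference: 9.70000 − 9.10433 = 0.596 mph.

0.596 mph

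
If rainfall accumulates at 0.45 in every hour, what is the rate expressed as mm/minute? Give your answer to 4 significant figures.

0.1905 mm/minute

0.45 in/hour × 25.4 mm/in × 0.0166667 hour/minute = 0.1905 mm/minute.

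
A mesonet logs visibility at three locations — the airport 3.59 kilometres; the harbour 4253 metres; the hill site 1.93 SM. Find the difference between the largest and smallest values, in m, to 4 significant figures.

the airport: 3.59 km = 3590.00 m.
the hill site: 1.93 SM = 3106.03 m.
Spread: 4253.00 − 3106.03 = 1147 m.

1147 m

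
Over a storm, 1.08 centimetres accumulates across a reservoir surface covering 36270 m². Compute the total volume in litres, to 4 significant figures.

Depth: 1.08 cm × 10 = 10.8 mm.
1 mm over 1 m² is 1 L, so volume = 10.8 × 36270 = 391716 L ≈ 391700 L.

391700 litres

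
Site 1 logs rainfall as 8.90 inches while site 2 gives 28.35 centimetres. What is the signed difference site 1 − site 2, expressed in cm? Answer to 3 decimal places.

-5.744 cm

site 1: 8.90 in = 22.60600 cm.
Difference: 22.60600 − 28.35000 = -5.744 cm.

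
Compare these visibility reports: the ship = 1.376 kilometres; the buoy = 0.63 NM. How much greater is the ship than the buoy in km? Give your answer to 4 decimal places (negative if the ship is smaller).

0.2092 km

the buoy: 0.63 nmi = 1.166760 km.
Difference: 1.376000 − 1.166760 = 0.2092 km.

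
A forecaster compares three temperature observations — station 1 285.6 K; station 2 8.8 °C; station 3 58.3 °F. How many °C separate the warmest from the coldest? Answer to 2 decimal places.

station 1: 285.6 K = 12.450 °C.
station 3: 58.3 °F = 14.611 °C.
Spread: 14.611 − 8.800 = 5.811 °C.

5.81 °C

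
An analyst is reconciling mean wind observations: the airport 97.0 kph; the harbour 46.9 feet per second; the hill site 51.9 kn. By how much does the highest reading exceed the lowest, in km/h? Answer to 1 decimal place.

45.5 km/h

the harbour: 46.9 ft/s = 51.462 km/h.
the hill site: 51.9 kt = 96.119 km/h.
Spread: 97.000 − 51.462 = 45.5 km/h.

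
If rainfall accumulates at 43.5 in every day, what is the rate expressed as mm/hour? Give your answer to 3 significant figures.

43.5 in/day × 25.4 mm/in × 0.0416667 day/hour = 46.0 mm/hour.

46.0 mm/hour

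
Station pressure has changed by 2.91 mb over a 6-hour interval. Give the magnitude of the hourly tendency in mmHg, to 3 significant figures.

0.364 mmHg per hour

2.91 mb / 6 h × 0.750062 mmHg/mb = 0.364 mmHg/h.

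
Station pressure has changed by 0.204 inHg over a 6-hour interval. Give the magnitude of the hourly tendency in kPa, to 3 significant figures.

0.204 inHg / 6 h × 3.38639 kPa/inHg = 0.115 kPa/h.

0.115 kPa per hour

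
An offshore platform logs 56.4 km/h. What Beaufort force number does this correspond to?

Beaufort force 7

56.4 km/h = 15.7 m/s, which is Beaufort 7 (near gale, 13.9–17.1 m/s).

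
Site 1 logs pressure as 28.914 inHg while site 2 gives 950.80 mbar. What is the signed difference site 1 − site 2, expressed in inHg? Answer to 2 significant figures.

site 2: 950.80 mb = 28.0771 inHg.
Difference: 28.9140 − 28.0771 = 0.84 inHg.

0.84 inHg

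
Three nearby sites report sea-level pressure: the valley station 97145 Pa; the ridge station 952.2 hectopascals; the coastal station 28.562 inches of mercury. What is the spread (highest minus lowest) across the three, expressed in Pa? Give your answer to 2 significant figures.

the ridge station: 952.2 hPa = 95220.00 Pa.
the coastal station: 28.562 inHg = 96722.04 Pa.
Spread: 97145.00 − 95220.00 = 1900 Pa.

1900 Pa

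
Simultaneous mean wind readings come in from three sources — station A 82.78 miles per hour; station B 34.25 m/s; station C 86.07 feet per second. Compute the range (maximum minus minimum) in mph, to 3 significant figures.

24.1 mph

station B: 34.25 m/s = 76.615 mph.
station C: 86.07 ft/s = 58.684 mph.
Spread: 82.780 − 58.684 = 24.1 mph.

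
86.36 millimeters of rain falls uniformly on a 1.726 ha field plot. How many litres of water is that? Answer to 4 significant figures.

1491000 litres

Area: 1.726 ha = 17260 m².
1 mm over 1 m² is 1 L, so volume = 86.36 × 17260 = 1490573.6 L ≈ 1491000 L.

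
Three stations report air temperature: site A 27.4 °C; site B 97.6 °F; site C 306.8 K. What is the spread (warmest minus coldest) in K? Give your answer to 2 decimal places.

9.04 K

site B: 97.6 °F = 36.444 °C.
site C: 306.8 K = 33.650 °C.
Spread: 36.444 − 27.400 = 9.044 °C.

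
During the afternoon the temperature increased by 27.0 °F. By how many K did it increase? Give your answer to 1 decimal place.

A change of 1 °C equals a change of 1.8 °F: ΔK = 27.0 × 0.5556 = 15.0 K.

15.0 K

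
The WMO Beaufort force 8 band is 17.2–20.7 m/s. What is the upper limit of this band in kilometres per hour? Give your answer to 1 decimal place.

17.2–20.7 m/s × 3.6 = 61.9–74.5 km/h.

74.5 km/h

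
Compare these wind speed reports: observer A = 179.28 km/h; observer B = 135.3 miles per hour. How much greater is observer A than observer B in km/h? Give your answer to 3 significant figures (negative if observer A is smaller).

observer B: 135.3 mph = 217.744 km/h.
Difference: 179.280 − 217.744 = -38.5 km/h.

-38.5 km/h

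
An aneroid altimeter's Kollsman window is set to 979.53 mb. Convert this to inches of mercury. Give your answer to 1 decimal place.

1 mb = 0.02953 inHg, so 979.53 × 0.02953 = 28.9 inHg.

28.9 inHg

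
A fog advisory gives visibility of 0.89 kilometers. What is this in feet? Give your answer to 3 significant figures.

1 km = 3280.84 ft, so 0.89 × 3280.84 = 2920 ft.

2920 ft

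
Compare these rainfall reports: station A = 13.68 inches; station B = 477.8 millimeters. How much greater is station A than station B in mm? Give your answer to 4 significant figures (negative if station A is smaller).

-130.3 mm

station A: 13.68 in = 347.472 mm.
Difference: 347.472 − 477.800 = -130.3 mm.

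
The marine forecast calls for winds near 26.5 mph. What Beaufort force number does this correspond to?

26.5 mph = 11.8 m/s, which is Beaufort 6 (strong breeze, 10.8–13.8 m/s).

Beaufort force 6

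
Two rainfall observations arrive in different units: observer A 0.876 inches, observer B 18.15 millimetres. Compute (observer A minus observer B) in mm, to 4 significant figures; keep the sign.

observer A: 0.876 in = 22.25040 mm.
Difference: 22.25040 − 18.15000 = 4.100 mm.

4.100 mm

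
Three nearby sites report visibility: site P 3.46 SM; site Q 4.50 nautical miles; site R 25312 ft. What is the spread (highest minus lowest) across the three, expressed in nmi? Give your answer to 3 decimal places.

site P: 3.46 SM = 3.00666 nmi.
site R: 25312 ft = 4.16582 nmi.
Spread: 4.50000 − 3.00666 = 1.493 nmi.

1.493 nmi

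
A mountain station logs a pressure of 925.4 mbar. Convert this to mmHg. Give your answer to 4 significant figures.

1 mb = 0.750062 mmHg, so 925.4 × 0.750062 = 694.1 mmHg.

694.1 mmHg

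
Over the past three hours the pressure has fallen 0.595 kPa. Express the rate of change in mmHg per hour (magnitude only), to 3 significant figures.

1.49 mmHg per hour

0.595 kPa / 3 h × 7.50062 mmHg/kPa = 1.49 mmHg/h.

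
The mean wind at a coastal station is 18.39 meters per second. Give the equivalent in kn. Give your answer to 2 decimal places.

35.75 kt

1 m/s = 1.94384 kt, so 18.39 × 1.94384 = 35.75 kt.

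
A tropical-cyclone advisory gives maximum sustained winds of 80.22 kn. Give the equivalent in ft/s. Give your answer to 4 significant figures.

1 kt = 1.68781 ft/s, so 80.22 × 1.68781 = 135.4 ft/s.

135.4 ft/s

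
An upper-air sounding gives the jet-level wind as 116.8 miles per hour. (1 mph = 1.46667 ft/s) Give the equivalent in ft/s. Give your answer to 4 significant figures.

1 mph = 1.46667 ft/s, so 116.8 × 1.46667 = 171.3 ft/s.

171.3 ft/s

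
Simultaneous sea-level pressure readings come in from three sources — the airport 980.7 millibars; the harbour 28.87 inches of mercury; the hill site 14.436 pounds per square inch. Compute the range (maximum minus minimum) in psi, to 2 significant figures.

0.26 psi

the airport: 980.7 mb = 14.2239 psi.
the harbour: 28.87 inHg = 14.1796 psi.
Spread: 14.4360 − 14.1796 = 0.26 psi.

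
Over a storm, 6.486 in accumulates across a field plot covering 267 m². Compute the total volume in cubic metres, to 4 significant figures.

Depth: 6.486 in × 25.4 = 164.7444 mm.
1 mm over 1 m² is 1 L, so volume = 164.7444 × 267 = 43986.755 L = 43.99 m³.

43.99 cubic metres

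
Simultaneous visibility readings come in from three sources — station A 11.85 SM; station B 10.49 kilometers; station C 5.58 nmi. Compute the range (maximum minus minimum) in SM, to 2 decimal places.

station B: 10.49 km = 6.5182 SM.
station C: 5.58 nmi = 6.4213 SM.
Spread: 11.8500 − 6.4213 = 5.43 SM.

5.43 SM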